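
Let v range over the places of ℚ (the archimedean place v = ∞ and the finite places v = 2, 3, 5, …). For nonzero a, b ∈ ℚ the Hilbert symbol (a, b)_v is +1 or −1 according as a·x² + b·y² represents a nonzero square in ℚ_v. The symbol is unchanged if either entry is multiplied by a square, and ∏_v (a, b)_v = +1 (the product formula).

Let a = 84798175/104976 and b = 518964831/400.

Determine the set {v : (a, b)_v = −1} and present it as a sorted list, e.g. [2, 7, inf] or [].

(a, b) ≡ (69223, 1176791) mod (ℚ^×)²; places V = {2, 3, 5, 7, 11, 17, 29, 31, ∞}.
(a,b)_29: α=1, u≡6; β=1, v≡21 (mod 29); (6|29)=+1, (21|29)=-1; sign (−1)^0·+1^1·-1^1 = -1.
(a,b)_11: α=1, u≡5; β=1, v≡7 (mod 11); (5|11)=+1, (7|11)=-1; sign (−1)^1·+1^1·-1^1 = +1.
(a,b)_5: α=2, u≡2; β=-2, v≡1 (mod 5); (2|5)=-1, (1|5)=+1; sign (−1)^0·-1^-2·+1^2 = +1.
(a,b)_17: α=0, u≡16; β=1, v≡2 (mod 17); (16|17)=+1, (2|17)=+1; sign (−1)^0·+1^1·+1^0 = +1.
(a,b)_2: α=-4, β=-4; u≡7, v≡7 (mod 8); ε(u)ε(v)=1·1, αω(v)=-4·0, βω(u)=-4·0; sum ≡ 1  ⇒  -1.
(a,b)_3: α=-8, u≡1; β=2, v≡2 (mod 3); (1|3)=+1, (2|3)=-1; sign (−1)^0·+1^2·-1^-8 = +1.
(a,b)_7: α=3, u≡5; β=3, v≡2 (mod 7); (5|7)=-1, (2|7)=+1; sign (−1)^1·-1^3·+1^3 = +1.
(a,b)_∞: sgn(69223)=+, sgn(1176791)=+, so +1.
(a,b)_31: α=1, u≡14; β=1, v≡12 (mod 31); (14|31)=+1, (12|31)=-1; sign (−1)^1·+1^1·-1^1 = +1.
(69223, 1176791 / ℚ) ramifies at {2, 29}: a division algebra.

[2, 29]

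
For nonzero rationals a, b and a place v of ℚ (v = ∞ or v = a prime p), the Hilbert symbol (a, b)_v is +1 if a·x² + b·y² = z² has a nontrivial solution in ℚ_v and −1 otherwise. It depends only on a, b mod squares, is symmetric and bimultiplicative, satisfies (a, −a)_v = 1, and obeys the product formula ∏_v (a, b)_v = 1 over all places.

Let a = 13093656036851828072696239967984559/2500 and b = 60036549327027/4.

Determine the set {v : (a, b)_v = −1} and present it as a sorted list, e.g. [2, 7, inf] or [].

[2, 3, 7, 19, 29, 31, 37, 41]

(a, b) ≡ (2197559, 3968309163) mod (ℚ^×)²; places V = {2, 3, 5, 7, 13, 19, 23, 29, 31, 37, 41, ∞}.
(a,b)_19: α=3, u≡10; β=1, v≡18 (mod 19); (10|19)=-1, (18|19)=-1; sign (−1)^1·-1^1·-1^3 = -1.
(a,b)_31: α=3, u≡23; β=1, v≡23 (mod 31); (23|31)=-1, (23|31)=-1; sign (−1)^1·-1^1·-1^3 = -1.
(a,b)_29: α=2, u≡11; β=1, v≡6 (mod 29); (11|29)=-1, (6|29)=+1; sign (−1)^0·-1^1·+1^2 = -1.
(a,b)_2: α=-2, β=-2; u≡7, v≡3 (mod 8); ε(u)ε(v)=1·1, αω(v)=-2·1, βω(u)=-2·0; sum ≡ 1  ⇒  -1.
(a,b)_3: α=10, u≡2; β=3, v≡1 (mod 3); (2|3)=-1, (1|3)=+1; sign (−1)^0·-1^3·+1^10 = -1.
(a,b)_41: α=5, u≡11; β=2, v≡3 (mod 41); (11|41)=-1, (3|41)=-1; sign (−1)^0·-1^2·-1^5 = -1.
(a,b)_13: α=3, u≡12; β=1, v≡10 (mod 13); (12|13)=+1, (10|13)=+1; sign (−1)^0·+1^1·+1^3 = +1.
(a,b)_37: α=2, u≡15; β=1, v≡5 (mod 37); (15|37)=-1, (5|37)=-1; sign (−1)^0·-1^1·-1^2 = -1.
(a,b)_7: α=1, u≡1; β=1, v≡1 (mod 7); (1|7)=+1, (1|7)=+1; sign (−1)^1·+1^1·+1^1 = -1.
(a,b)_5: α=-4, u≡1; β=0, v≡3 (mod 5); (1|5)=+1, (3|5)=-1; sign (−1)^0·+1^0·-1^-4 = +1.
(a,b)_23: α=2, u≡6; β=1, v≡17 (mod 23); (6|23)=+1, (17|23)=-1; sign (−1)^0·+1^1·-1^2 = +1.
(a,b)_∞: sgn(2197559)=+, sgn(3968309163)=+, so +1.
(2197559, 3968309163 / ℚ) ramifies at {2, 3, 7, 19, 29, 31, 37, 41}: a division algebra.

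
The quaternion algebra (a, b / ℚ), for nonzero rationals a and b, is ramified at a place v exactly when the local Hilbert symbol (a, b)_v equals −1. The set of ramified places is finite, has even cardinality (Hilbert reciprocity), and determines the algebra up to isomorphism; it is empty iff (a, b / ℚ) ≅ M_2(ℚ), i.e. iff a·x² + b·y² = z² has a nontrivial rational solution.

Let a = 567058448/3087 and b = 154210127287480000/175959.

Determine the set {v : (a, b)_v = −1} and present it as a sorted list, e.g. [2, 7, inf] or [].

[3, 11, 29, 37]

(a, b) ≡ (88319, 4709397) mod (ℚ^×)²; places V = {2, 3, 5, 7, 11, 19, 29, 31, 37, 53, ∞}.
(a,b)_3: α=-2, u≡2; β=-3, v≡1 (mod 3); (2|3)=-1, (1|3)=+1; sign (−1)^0·-1^-3·+1^-2 = -1.
(a,b)_7: α=-3, u≡6; β=-3, v≡1 (mod 7); (6|7)=-1, (1|7)=+1; sign (−1)^1·-1^-3·+1^-3 = +1.
(a,b)_31: α=1, u≡9; β=2, v≡1 (mod 31); (9|31)=+1, (1|31)=+1; sign (−1)^0·+1^2·+1^1 = +1.
(a,b)_11: α=1, u≡7; β=3, v≡7 (mod 11); (7|11)=-1, (7|11)=-1; sign (−1)^1·-1^3·-1^1 = -1.
(a,b)_29: α=0, u≡8; β=1, v≡13 (mod 29); (8|29)=-1, (13|29)=+1; sign (−1)^0·-1^1·+1^0 = -1.
(a,b)_37: α=1, u≡13; β=1, v≡3 (mod 37); (13|37)=-1, (3|37)=+1; sign (−1)^0·-1^1·+1^1 = -1.
(a,b)_2: α=4, β=6; u≡7, v≡5 (mod 8); ε(u)ε(v)=1·0, αω(v)=4·1, βω(u)=6·0; sum ≡ 0  ⇒  +1.
(a,b)_∞: sgn(88319)=+, sgn(4709397)=+, so +1.
(a,b)_19: α=0, u≡1; β=-1, v≡2 (mod 19); (1|19)=+1, (2|19)=-1; sign (−1)^0·+1^-1·-1^0 = +1.
(a,b)_5: α=0, u≡4; β=4, v≡2 (mod 5); (4|5)=+1, (2|5)=-1; sign (−1)^0·+1^4·-1^0 = +1.
(a,b)_53: α=2, u≡20; β=2, v≡28 (mod 53); (20|53)=-1, (28|53)=+1; sign (−1)^0·-1^2·+1^2 = +1.
Ram(88319, 4709397) = {3, 11, 29, 37}; no ℚ_3-point on the conic.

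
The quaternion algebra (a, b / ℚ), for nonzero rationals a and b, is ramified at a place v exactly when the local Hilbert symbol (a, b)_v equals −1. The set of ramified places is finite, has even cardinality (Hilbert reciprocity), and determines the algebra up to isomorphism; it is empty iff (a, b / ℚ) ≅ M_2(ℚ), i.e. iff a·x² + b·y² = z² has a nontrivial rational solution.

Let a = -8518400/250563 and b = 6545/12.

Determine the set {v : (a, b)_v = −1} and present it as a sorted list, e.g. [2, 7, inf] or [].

(a, b) ≡ (-33, 19635) mod (ℚ^×)²; places V = {2, 3, 5, 7, 11, 17, ∞}.
(a,b)_5: α=2, u≡3; β=1, v≡2 (mod 5); (3|5)=-1, (2|5)=-1; sign (−1)^0·-1^1·-1^2 = -1.
(a,b)_17: α=-4, u≡15; β=1, v≡8 (mod 17); (15|17)=+1, (8|17)=+1; sign (−1)^0·+1^1·+1^-4 = +1.
(a,b)_∞: sgn(-33)=−, sgn(19635)=+, so +1.
(a,b)_7: α=0, u≡1; β=1, v≡5 (mod 7); (1|7)=+1, (5|7)=-1; sign (−1)^0·+1^1·-1^0 = +1.
(a,b)_3: α=-1, u≡1; β=-1, v≡2 (mod 3); (1|3)=+1, (2|3)=-1; sign (−1)^1·+1^-1·-1^-1 = +1.
(a,b)_11: α=3, u≡7; β=1, v≡1 (mod 11); (7|11)=-1, (1|11)=+1; sign (−1)^1·-1^1·+1^3 = +1.
(a,b)_2: α=8, β=-2; u≡7, v≡3 (mod 8); ε(u)ε(v)=1·1, αω(v)=8·1, βω(u)=-2·0; sum ≡ 1  ⇒  -1.
(-33, 19635 / ℚ) ramifies at {2, 5}: a division algebra.

[2, 5]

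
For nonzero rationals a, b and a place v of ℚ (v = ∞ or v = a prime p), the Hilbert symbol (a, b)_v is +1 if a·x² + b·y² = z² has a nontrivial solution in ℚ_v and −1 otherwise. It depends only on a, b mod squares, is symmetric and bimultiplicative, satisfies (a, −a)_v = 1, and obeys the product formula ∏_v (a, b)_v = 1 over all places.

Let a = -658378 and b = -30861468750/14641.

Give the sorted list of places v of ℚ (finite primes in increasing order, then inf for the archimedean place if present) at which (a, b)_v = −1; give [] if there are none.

[2, 3, 41, inf]

(a, b) ≡ (-658378, -1975134) mod (ℚ^×)²; places V = {2, 3, 5, 7, 11, 31, 37, 41, ∞}.
(a,b)_41: α=1, u≡14; β=1, v≡1 (mod 41); (14|41)=-1, (1|41)=+1; sign (−1)^0·-1^1·+1^1 = -1.
(a,b)_37: α=1, u≡3; β=1, v≡28 (mod 37); (3|37)=+1, (28|37)=+1; sign (−1)^0·+1^1·+1^1 = +1.
(a,b)_5: α=0, u≡2; β=6, v≡1 (mod 5); (2|5)=-1, (1|5)=+1; sign (−1)^0·-1^6·+1^0 = +1.
(a,b)_3: α=0, u≡2; β=1, v≡2 (mod 3); (2|3)=-1, (2|3)=-1; sign (−1)^0·-1^1·-1^0 = -1.
(a,b)_∞: sgn(-658378)=−, sgn(-1975134)=−, so -1.
(a,b)_2: α=1, β=1; u≡3, v≡1 (mod 8); ε(u)ε(v)=1·0, αω(v)=1·0, βω(u)=1·1; sum ≡ 1  ⇒  -1.
(a,b)_31: α=1, u≡28; β=1, v≡30 (mod 31); (28|31)=+1, (30|31)=-1; sign (−1)^1·+1^1·-1^1 = +1.
(a,b)_11: α=0, u≡5; β=-4, v≡9 (mod 11); (5|11)=+1, (9|11)=+1; sign (−1)^0·+1^-4·+1^0 = +1.
(a,b)_7: α=1, u≡5; β=1, v≡2 (mod 7); (5|7)=-1, (2|7)=+1; sign (−1)^1·-1^1·+1^1 = +1.
(-658378, -1975134 / ℚ) ramifies at {2, 3, 41, ∞}: a division algebra.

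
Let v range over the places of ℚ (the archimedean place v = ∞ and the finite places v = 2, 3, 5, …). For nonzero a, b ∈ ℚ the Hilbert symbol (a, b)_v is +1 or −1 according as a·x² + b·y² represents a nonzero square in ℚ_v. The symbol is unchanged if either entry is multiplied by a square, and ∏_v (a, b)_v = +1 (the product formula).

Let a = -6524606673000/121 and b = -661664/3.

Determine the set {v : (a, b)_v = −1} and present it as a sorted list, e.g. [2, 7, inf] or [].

Mod squares: a ≡ -8970, b ≡ -124062. Check v ∈ {∞, 2, 3, 5, 11, 13, 23, 29, 31}.
v=5: a=5^3·(≡1), b=5^0·(≡2) mod 5; (1|5)=+1, (2|5)=-1; (−1)^{3·0·2}·(+1)^0·(-1)^3 = -1.
v=3: a=3^3·(≡1), b=3^-1·(≡1) mod 3; (1|3)=+1, (1|3)=+1; (−1)^{3·-1·1}·(+1)^-1·(+1)^3 = -1.
v=2: v_2(a)=3, v_2(b)=5; units ≡ 3, 1 (mod 8); ε·ε+αω+βω = 1·0+3·0+5·1 ≡ 1  ⇒  (a,b)_2 = -1.
v=11: a=11^-2·(≡2), b=11^0·(≡10) mod 11; (2|11)=-1, (10|11)=-1; (−1)^{-2·0·5}·(-1)^0·(-1)^-2 = +1.
v=23: a=23^1·(≡2), b=23^1·(≡17) mod 23; (2|23)=+1, (17|23)=-1; (−1)^{1·1·11}·(+1)^1·(-1)^1 = +1.
v=13: a=13^1·(≡10), b=13^0·(≡12) mod 13; (10|13)=+1, (12|13)=+1; (−1)^{1·0·6}·(+1)^0·(+1)^1 = +1.
v=31: a=31^2·(≡25), b=31^1·(≡5) mod 31; (25|31)=+1, (5|31)=+1; (−1)^{2·1·15}·(+1)^1·(+1)^2 = +1.
v=∞: -8970 < 0 and -124062 < 0  ⇒  (a,b)_∞ = -1.
v=29: a=29^2·(≡16), b=29^1·(≡12) mod 29; (16|29)=+1, (12|29)=-1; (−1)^{2·1·14}·(+1)^1·(-1)^2 = +1.
(-8970, -124062 / ℚ) ramifies at {2, 3, 5, ∞}: a division algebra.

[2, 3, 5, inf]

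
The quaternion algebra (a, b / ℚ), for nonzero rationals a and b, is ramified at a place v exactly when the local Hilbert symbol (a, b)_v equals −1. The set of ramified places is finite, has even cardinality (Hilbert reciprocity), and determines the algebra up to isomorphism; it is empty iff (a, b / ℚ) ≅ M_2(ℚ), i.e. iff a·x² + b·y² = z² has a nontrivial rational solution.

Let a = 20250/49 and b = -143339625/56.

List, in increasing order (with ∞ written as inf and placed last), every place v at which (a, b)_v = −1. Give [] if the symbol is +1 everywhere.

Mod squares: a ≡ 10, b ≡ -910. Check v ∈ {∞, 2, 3, 5, 7, 11, 13}.
v=3: a=3^4·(≡1), b=3^6·(≡2) mod 3; (1|3)=+1, (2|3)=-1; (−1)^{4·6·1}·(+1)^6·(-1)^4 = +1.
v=5: a=5^3·(≡3), b=5^3·(≡3) mod 5; (3|5)=-1, (3|5)=-1; (−1)^{3·3·2}·(-1)^3·(-1)^3 = +1.
v=∞: 10 > 0 and -910 < 0  ⇒  (a,b)_∞ = +1.
v=7: a=7^-2·(≡6), b=7^-1·(≡5) mod 7; (6|7)=-1, (5|7)=-1; (−1)^{-2·-1·3}·(-1)^-1·(-1)^-2 = -1.
v=2: v_2(a)=1, v_2(b)=-3; units ≡ 5, 1 (mod 8); ε·ε+αω+βω = 0·0+1·0+-3·1 ≡ 1  ⇒  (a,b)_2 = -1.
v=11: a=11^0·(≡2), b=11^2·(≡9) mod 11; (2|11)=-1, (9|11)=+1; (−1)^{0·2·5}·(-1)^2·(+1)^0 = +1.
v=13: a=13^0·(≡10), b=13^1·(≡5) mod 13; (10|13)=+1, (5|13)=-1; (−1)^{0·1·6}·(+1)^1·(-1)^0 = +1.
Ram(10, -910) = {2, 7}; no ℚ_2-point on the conic.

[2, 7]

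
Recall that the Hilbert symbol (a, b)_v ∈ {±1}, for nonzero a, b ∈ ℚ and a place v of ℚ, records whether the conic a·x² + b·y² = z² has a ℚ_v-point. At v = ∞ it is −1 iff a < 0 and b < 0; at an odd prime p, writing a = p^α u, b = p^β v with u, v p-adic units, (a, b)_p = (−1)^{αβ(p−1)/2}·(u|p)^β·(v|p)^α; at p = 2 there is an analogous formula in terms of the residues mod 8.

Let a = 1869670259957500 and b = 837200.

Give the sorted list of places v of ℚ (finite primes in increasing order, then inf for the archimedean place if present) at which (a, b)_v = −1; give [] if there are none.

[7, 19]

(a, b) ≡ (28851823, 2093) mod (ℚ^×)²; places V = {2, 5, 7, 11, 13, 19, 23, 37, 41, ∞}.
(a,b)_37: α=1, u≡25; β=0, v≡1 (mod 37); (25|37)=+1, (1|37)=+1; sign (−1)^0·+1^0·+1^1 = +1.
(a,b)_7: α=3, u≡6; β=1, v≡5 (mod 7); (6|7)=-1, (5|7)=-1; sign (−1)^1·-1^1·-1^3 = -1.
(a,b)_13: α=1, u≡8; β=1, v≡11 (mod 13); (8|13)=-1, (11|13)=-1; sign (−1)^0·-1^1·-1^1 = +1.
(a,b)_11: α=1, u≡3; β=0, v≡1 (mod 11); (3|11)=+1, (1|11)=+1; sign (−1)^0·+1^0·+1^1 = +1.
(a,b)_5: α=4, u≡2; β=2, v≡3 (mod 5); (2|5)=-1, (3|5)=-1; sign (−1)^0·-1^2·-1^4 = +1.
(a,b)_2: α=2, β=4; u≡7, v≡5 (mod 8); ε(u)ε(v)=1·0, αω(v)=2·1, βω(u)=4·0; sum ≡ 0  ⇒  +1.
(a,b)_23: α=2, u≡4; β=1, v≡14 (mod 23); (4|23)=+1, (14|23)=-1; sign (−1)^0·+1^1·-1^2 = +1.
(a,b)_∞: sgn(28851823)=+, sgn(2093)=+, so +1.
(a,b)_41: α=1, u≡25; β=0, v≡21 (mod 41); (25|41)=+1, (21|41)=+1; sign (−1)^0·+1^0·+1^1 = +1.
(a,b)_19: α=1, u≡2; β=0, v≡3 (mod 19); (2|19)=-1, (3|19)=-1; sign (−1)^0·-1^0·-1^1 = -1.
(28851823, 2093 / ℚ) ramifies at {7, 19}: a division algebra.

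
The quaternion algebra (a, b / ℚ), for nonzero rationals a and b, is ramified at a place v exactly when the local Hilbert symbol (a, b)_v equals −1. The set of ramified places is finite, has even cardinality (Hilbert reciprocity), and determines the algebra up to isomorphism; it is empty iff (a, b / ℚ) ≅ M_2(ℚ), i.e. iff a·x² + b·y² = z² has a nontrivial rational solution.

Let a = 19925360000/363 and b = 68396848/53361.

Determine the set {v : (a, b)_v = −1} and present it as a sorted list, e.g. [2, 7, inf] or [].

Mod squares: a ≡ 30498, b ≡ 5083. Check v ∈ {∞, 2, 3, 5, 7, 11, 13, 17, 23, 29}.
v=17: a=17^1·(≡1), b=17^1·(≡6) mod 17; (1|17)=+1, (6|17)=-1; (−1)^{1·1·8}·(+1)^1·(-1)^1 = -1.
v=3: a=3^-1·(≡2), b=3^-2·(≡1) mod 3; (2|3)=-1, (1|3)=+1; (−1)^{-1·-2·1}·(-1)^-2·(+1)^-1 = +1.
v=13: a=13^1·(≡7), b=13^1·(≡3) mod 13; (7|13)=-1, (3|13)=+1; (−1)^{1·1·6}·(-1)^1·(+1)^1 = -1.
v=23: a=23^1·(≡14), b=23^1·(≡14) mod 23; (14|23)=-1, (14|23)=-1; (−1)^{1·1·11}·(-1)^1·(-1)^1 = -1.
v=7: a=7^2·(≡3), b=7^-2·(≡4) mod 7; (3|7)=-1, (4|7)=+1; (−1)^{2·-2·3}·(-1)^-2·(+1)^2 = +1.
v=11: a=11^-2·(≡6), b=11^-2·(≡3) mod 11; (6|11)=-1, (3|11)=+1; (−1)^{-2·-2·5}·(-1)^-2·(+1)^-2 = +1.
v=29: a=29^0·(≡18), b=29^2·(≡12) mod 29; (18|29)=-1, (12|29)=-1; (−1)^{0·2·14}·(-1)^2·(-1)^0 = +1.
v=2: v_2(a)=7, v_2(b)=4; units ≡ 1, 3 (mod 8); ε·ε+αω+βω = 0·1+7·1+4·0 ≡ 1  ⇒  (a,b)_2 = -1.
v=∞: 30498 > 0 and 5083 > 0  ⇒  (a,b)_∞ = +1.
v=5: a=5^4·(≡2), b=5^0·(≡3) mod 5; (2|5)=-1, (3|5)=-1; (−1)^{4·0·2}·(-1)^0·(-1)^4 = +1.
(30498, 5083 / ℚ) ramifies at {2, 13, 17, 23}: a division algebra.

[2, 13, 17, 23]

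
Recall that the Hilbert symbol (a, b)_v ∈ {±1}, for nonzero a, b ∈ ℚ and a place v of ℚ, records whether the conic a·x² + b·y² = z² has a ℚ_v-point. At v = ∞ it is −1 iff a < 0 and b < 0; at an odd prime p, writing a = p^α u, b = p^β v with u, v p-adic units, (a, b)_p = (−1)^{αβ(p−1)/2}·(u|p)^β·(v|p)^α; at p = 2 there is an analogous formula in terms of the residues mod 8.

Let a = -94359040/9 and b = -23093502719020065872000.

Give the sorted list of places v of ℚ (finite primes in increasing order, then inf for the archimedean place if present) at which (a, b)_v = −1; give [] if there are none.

[5, 19, 29, inf]

(a, b) ≡ (-368590, -6319970) mod (ℚ^×)²; places V = {2, 3, 5, 19, 29, 31, 37, 41, ∞}.
(a,b)_3: α=-2, u≡2; β=0, v≡1 (mod 3); (2|3)=-1, (1|3)=+1; sign (−1)^0·-1^0·+1^-2 = +1.
(a,b)_29: α=1, u≡27; β=3, v≡13 (mod 29); (27|29)=-1, (13|29)=+1; sign (−1)^0·-1^3·+1^1 = -1.
(a,b)_41: α=1, u≡6; β=4, v≡21 (mod 41); (6|41)=-1, (21|41)=+1; sign (−1)^0·-1^4·+1^1 = +1.
(a,b)_5: α=1, u≡3; β=3, v≡4 (mod 5); (3|5)=-1, (4|5)=+1; sign (−1)^0·-1^3·+1^1 = -1.
(a,b)_19: α=0, u≡10; β=1, v≡13 (mod 19); (10|19)=-1, (13|19)=-1; sign (−1)^0·-1^1·-1^0 = -1.
(a,b)_31: α=1, u≡9; β=3, v≡6 (mod 31); (9|31)=+1, (6|31)=-1; sign (−1)^1·+1^3·-1^1 = +1.
(a,b)_2: α=9, β=7; u≡1, v≡7 (mod 8); ε(u)ε(v)=0·1, αω(v)=9·0, βω(u)=7·0; sum ≡ 0  ⇒  +1.
(a,b)_37: α=0, u≡11; β=1, v≡13 (mod 37); (11|37)=+1, (13|37)=-1; sign (−1)^0·+1^1·-1^0 = +1.
(a,b)_∞: sgn(-368590)=−, sgn(-6319970)=−, so -1.
|Ram(-368590, -6319970)| = 4, even; anisotropic at {5, 19, 29, ∞}.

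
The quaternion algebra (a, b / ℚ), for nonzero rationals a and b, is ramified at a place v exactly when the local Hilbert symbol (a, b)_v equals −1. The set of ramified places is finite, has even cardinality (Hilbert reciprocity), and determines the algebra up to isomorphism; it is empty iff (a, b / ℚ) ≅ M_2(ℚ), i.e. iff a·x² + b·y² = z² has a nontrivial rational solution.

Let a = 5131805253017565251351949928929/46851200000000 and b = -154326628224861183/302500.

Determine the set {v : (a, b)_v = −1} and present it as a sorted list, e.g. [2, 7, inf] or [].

[13, 19]

Mod squares: a ≡ 9282, b ≡ -22287. Check v ∈ {∞, 2, 3, 5, 7, 11, 13, 17, 19, 23}.
v=7: a=7^7·(≡6), b=7^4·(≡4) mod 7; (6|7)=-1, (4|7)=+1; (−1)^{7·4·3}·(-1)^4·(+1)^7 = +1.
v=2: v_2(a)=-13, v_2(b)=-2; units ≡ 1, 1 (mod 8); ε·ε+αω+βω = 0·0+-13·0+-2·0 ≡ 0  ⇒  (a,b)_2 = +1.
v=23: a=23^2·(≡1), b=23^1·(≡19) mod 23; (1|23)=+1, (19|23)=-1; (−1)^{2·1·11}·(+1)^1·(-1)^2 = +1.
v=∞: 9282 > 0 and -22287 < 0  ⇒  (a,b)_∞ = +1.
v=3: a=3^21·(≡1), b=3^11·(≡2) mod 3; (1|3)=+1, (2|3)=-1; (−1)^{21·11·1}·(+1)^11·(-1)^21 = +1.
v=11: a=11^-4·(≡9), b=11^-2·(≡10) mod 11; (9|11)=+1, (10|11)=-1; (−1)^{-4·-2·5}·(+1)^-2·(-1)^-4 = +1.
v=19: a=19^2·(≡12), b=19^1·(≡4) mod 19; (12|19)=-1, (4|19)=+1; (−1)^{2·1·9}·(-1)^1·(+1)^2 = -1.
v=17: a=17^5·(≡2), b=17^3·(≡15) mod 17; (2|17)=+1, (15|17)=+1; (−1)^{5·3·8}·(+1)^3·(+1)^5 = +1.
v=13: a=13^3·(≡3), b=13^2·(≡8) mod 13; (3|13)=+1, (8|13)=-1; (−1)^{3·2·6}·(+1)^2·(-1)^3 = -1.
v=5: a=5^-8·(≡2), b=5^-4·(≡3) mod 5; (2|5)=-1, (3|5)=-1; (−1)^{-8·-4·2}·(-1)^-4·(-1)^-8 = +1.
(9282, -22287 / ℚ) ramifies at {13, 19}: a division algebra.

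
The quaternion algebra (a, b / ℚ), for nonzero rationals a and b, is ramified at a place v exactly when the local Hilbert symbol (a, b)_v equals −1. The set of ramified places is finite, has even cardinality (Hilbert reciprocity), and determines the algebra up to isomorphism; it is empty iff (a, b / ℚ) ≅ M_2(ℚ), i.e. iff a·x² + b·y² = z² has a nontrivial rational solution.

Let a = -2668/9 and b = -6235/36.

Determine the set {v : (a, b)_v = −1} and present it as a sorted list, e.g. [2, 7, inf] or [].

[5, 23, 29, inf]

Mod squares: a ≡ -667, b ≡ -6235. Check v ∈ {∞, 2, 3, 5, 23, 29, 43}.
v=23: a=23^1·(≡5), b=23^0·(≡14) mod 23; (5|23)=-1, (14|23)=-1; (−1)^{1·0·11}·(-1)^0·(-1)^1 = -1.
v=2: v_2(a)=2, v_2(b)=-2; units ≡ 5, 5 (mod 8); ε·ε+αω+βω = 0·0+2·1+-2·1 ≡ 0  ⇒  (a,b)_2 = +1.
v=29: a=29^1·(≡22), b=29^1·(≡19) mod 29; (22|29)=+1, (19|29)=-1; (−1)^{1·1·14}·(+1)^1·(-1)^1 = -1.
v=43: a=43^0·(≡38), b=43^1·(≡33) mod 43; (38|43)=+1, (33|43)=-1; (−1)^{0·1·21}·(+1)^1·(-1)^0 = +1.
v=5: a=5^0·(≡3), b=5^1·(≡3) mod 5; (3|5)=-1, (3|5)=-1; (−1)^{0·1·2}·(-1)^1·(-1)^0 = -1.
v=3: a=3^-2·(≡2), b=3^-2·(≡2) mod 3; (2|3)=-1, (2|3)=-1; (−1)^{-2·-2·1}·(-1)^-2·(-1)^-2 = +1.
v=∞: -667 < 0 and -6235 < 0  ⇒  (a,b)_∞ = -1.
(-667, -6235 / ℚ) ramifies at {5, 23, 29, ∞}: a division algebra.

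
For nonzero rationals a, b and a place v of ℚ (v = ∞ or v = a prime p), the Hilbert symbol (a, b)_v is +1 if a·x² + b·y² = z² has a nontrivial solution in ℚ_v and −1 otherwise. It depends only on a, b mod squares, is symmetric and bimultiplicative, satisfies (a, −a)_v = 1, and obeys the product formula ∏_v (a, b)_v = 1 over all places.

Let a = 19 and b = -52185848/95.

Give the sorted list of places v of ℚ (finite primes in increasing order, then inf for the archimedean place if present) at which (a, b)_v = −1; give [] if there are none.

(a, b) ≡ (19, -60610) mod (ℚ^×)²; places V = {2, 5, 11, 13, 19, 29, ∞}.
(a,b)_5: α=0, u≡4; β=-1, v≡3 (mod 5); (4|5)=+1, (3|5)=-1; sign (−1)^0·+1^-1·-1^0 = +1.
(a,b)_2: α=0, β=3; u≡3, v≡7 (mod 8); ε(u)ε(v)=1·1, αω(v)=0·0, βω(u)=3·1; sum ≡ 0  ⇒  +1.
(a,b)_19: α=1, u≡1; β=-1, v≡13 (mod 19); (1|19)=+1, (13|19)=-1; sign (−1)^1·+1^-1·-1^1 = +1.
(a,b)_29: α=0, u≡19; β=1, v≡14 (mod 29); (19|29)=-1, (14|29)=-1; sign (−1)^0·-1^1·-1^0 = -1.
(a,b)_∞: sgn(19)=+, sgn(-60610)=−, so +1.
(a,b)_11: α=0, u≡8; β=3, v≡1 (mod 11); (8|11)=-1, (1|11)=+1; sign (−1)^0·-1^3·+1^0 = -1.
(a,b)_13: α=0, u≡6; β=2, v≡9 (mod 13); (6|13)=-1, (9|13)=+1; sign (−1)^0·-1^2·+1^0 = +1.
|Ram(19, -60610)| = 2, even; anisotropic at {11, 29}.

[11, 29]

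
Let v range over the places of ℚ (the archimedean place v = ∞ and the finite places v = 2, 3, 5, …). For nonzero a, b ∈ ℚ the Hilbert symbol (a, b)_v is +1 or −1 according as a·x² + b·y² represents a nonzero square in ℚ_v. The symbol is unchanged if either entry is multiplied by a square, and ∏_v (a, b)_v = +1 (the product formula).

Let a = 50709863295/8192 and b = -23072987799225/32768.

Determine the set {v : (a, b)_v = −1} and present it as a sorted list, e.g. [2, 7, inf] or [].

Mod squares: a ≡ 910, b ≡ -2. Check v ∈ {∞, 2, 3, 5, 7, 13, 17, 23}.
v=13: a=13^1·(≡11), b=13^2·(≡11) mod 13; (11|13)=-1, (11|13)=-1; (−1)^{1·2·6}·(-1)^2·(-1)^1 = -1.
v=5: a=5^1·(≡2), b=5^2·(≡2) mod 5; (2|5)=-1, (2|5)=-1; (−1)^{1·2·2}·(-1)^2·(-1)^1 = -1.
v=23: a=23^2·(≡16), b=23^2·(≡20) mod 23; (16|23)=+1, (20|23)=-1; (−1)^{2·2·11}·(+1)^2·(-1)^2 = +1.
v=7: a=7^1·(≡1), b=7^2·(≡3) mod 7; (1|7)=+1, (3|7)=-1; (−1)^{1·2·3}·(+1)^2·(-1)^1 = -1.
v=2: v_2(a)=-13, v_2(b)=-15; units ≡ 7, 7 (mod 8); ε·ε+αω+βω = 1·1+-13·0+-15·0 ≡ 1  ⇒  (a,b)_2 = -1.
v=3: a=3^6·(≡1), b=3^6·(≡1) mod 3; (1|3)=+1, (1|3)=+1; (−1)^{6·6·1}·(+1)^6·(+1)^6 = +1.
v=∞: 910 > 0 and -2 < 0  ⇒  (a,b)_∞ = +1.
v=17: a=17^2·(≡9), b=17^2·(≡9) mod 17; (9|17)=+1, (9|17)=+1; (−1)^{2·2·8}·(+1)^2·(+1)^2 = +1.
|Ram(910, -2)| = 4, even; anisotropic at {2, 5, 7, 13}.

[2, 5, 7, 13]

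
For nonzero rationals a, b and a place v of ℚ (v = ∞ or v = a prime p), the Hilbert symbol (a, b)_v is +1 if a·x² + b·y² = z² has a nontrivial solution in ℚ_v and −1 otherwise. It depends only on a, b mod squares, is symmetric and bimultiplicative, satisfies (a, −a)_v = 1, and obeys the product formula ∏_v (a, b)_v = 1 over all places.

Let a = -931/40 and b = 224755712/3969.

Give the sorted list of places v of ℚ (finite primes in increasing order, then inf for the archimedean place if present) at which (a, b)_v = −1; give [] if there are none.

[2, 5]

(a, b) ≡ (-190, 38) mod (ℚ^×)²; places V = {2, 3, 5, 7, 19, ∞}.
(a,b)_19: α=1, u≡4; β=3, v≡13 (mod 19); (4|19)=+1, (13|19)=-1; sign (−1)^1·+1^3·-1^1 = +1.
(a,b)_5: α=-1, u≡3; β=0, v≡3 (mod 5); (3|5)=-1, (3|5)=-1; sign (−1)^0·-1^0·-1^-1 = -1.
(a,b)_3: α=0, u≡2; β=-4, v≡2 (mod 3); (2|3)=-1, (2|3)=-1; sign (−1)^0·-1^-4·-1^0 = +1.
(a,b)_7: α=2, u≡6; β=-2, v≡5 (mod 7); (6|7)=-1, (5|7)=-1; sign (−1)^0·-1^-2·-1^2 = +1.
(a,b)_∞: sgn(-190)=−, sgn(38)=+, so +1.
(a,b)_2: α=-3, β=15; u≡1, v≡3 (mod 8); ε(u)ε(v)=0·1, αω(v)=-3·1, βω(u)=15·0; sum ≡ 1  ⇒  -1.
|Ram(-190, 38)| = 2, even; anisotropic at {2, 5}.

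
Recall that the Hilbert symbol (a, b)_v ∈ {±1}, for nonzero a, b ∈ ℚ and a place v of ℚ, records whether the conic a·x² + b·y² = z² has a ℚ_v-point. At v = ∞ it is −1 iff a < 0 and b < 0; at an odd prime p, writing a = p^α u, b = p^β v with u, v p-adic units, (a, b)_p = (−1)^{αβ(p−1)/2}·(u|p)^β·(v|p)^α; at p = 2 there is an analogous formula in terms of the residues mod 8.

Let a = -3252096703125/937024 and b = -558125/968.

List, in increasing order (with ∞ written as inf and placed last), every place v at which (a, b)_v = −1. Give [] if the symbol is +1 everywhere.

Mod squares: a ≡ -29, b ≡ -1786. Check v ∈ {∞, 2, 3, 5, 11, 19, 29, 47}.
v=5: a=5^6·(≡4), b=5^4·(≡4) mod 5; (4|5)=+1, (4|5)=+1; (−1)^{6·4·2}·(+1)^4·(+1)^6 = +1.
v=∞: -29 < 0 and -1786 < 0  ⇒  (a,b)_∞ = -1.
v=2: v_2(a)=-6, v_2(b)=-3; units ≡ 3, 3 (mod 8); ε·ε+αω+βω = 1·1+-6·1+-3·1 ≡ 0  ⇒  (a,b)_2 = +1.
v=3: a=3^2·(≡1), b=3^0·(≡2) mod 3; (1|3)=+1, (2|3)=-1; (−1)^{2·0·1}·(+1)^0·(-1)^2 = +1.
v=19: a=19^2·(≡4), b=19^1·(≡1) mod 19; (4|19)=+1, (1|19)=+1; (−1)^{2·1·9}·(+1)^1·(+1)^2 = +1.
v=47: a=47^2·(≡18), b=47^1·(≡14) mod 47; (18|47)=+1, (14|47)=+1; (−1)^{2·1·23}·(+1)^1·(+1)^2 = +1.
v=11: a=11^-4·(≡3), b=11^-2·(≡6) mod 11; (3|11)=+1, (6|11)=-1; (−1)^{-4·-2·5}·(+1)^-2·(-1)^-4 = +1.
v=29: a=29^1·(≡6), b=29^0·(≡14) mod 29; (6|29)=+1, (14|29)=-1; (−1)^{1·0·14}·(+1)^0·(-1)^1 = -1.
(-29, -1786 / ℚ) ramifies at {29, ∞}: a division algebra.

[29, inf]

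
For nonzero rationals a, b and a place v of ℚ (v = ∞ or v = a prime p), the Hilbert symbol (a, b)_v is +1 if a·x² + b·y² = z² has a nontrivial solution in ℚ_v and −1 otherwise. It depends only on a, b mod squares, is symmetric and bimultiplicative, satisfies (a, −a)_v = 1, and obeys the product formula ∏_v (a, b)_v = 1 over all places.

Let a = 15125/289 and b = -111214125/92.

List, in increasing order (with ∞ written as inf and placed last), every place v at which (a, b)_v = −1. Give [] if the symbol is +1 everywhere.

[23, 43]

Mod squares: a ≡ 5, b ≡ -93955. Check v ∈ {∞, 2, 3, 5, 11, 17, 19, 23, 43}.
v=3: a=3^0·(≡2), b=3^2·(≡2) mod 3; (2|3)=-1, (2|3)=-1; (−1)^{0·2·1}·(-1)^2·(-1)^0 = +1.
v=∞: 5 > 0 and -93955 < 0  ⇒  (a,b)_∞ = +1.
v=43: a=43^0·(≡26), b=43^1·(≡34) mod 43; (26|43)=-1, (34|43)=-1; (−1)^{0·1·21}·(-1)^1·(-1)^0 = -1.
v=23: a=23^0·(≡17), b=23^-1·(≡13) mod 23; (17|23)=-1, (13|23)=+1; (−1)^{0·-1·11}·(-1)^-1·(+1)^0 = -1.
v=19: a=19^0·(≡5), b=19^1·(≡15) mod 19; (5|19)=+1, (15|19)=-1; (−1)^{0·1·9}·(+1)^1·(-1)^0 = +1.
v=5: a=5^3·(≡4), b=5^3·(≡1) mod 5; (4|5)=+1, (1|5)=+1; (−1)^{3·3·2}·(+1)^3·(+1)^3 = +1.
v=17: a=17^-2·(≡12), b=17^0·(≡4) mod 17; (12|17)=-1, (4|17)=+1; (−1)^{-2·0·8}·(-1)^0·(+1)^-2 = +1.
v=2: v_2(a)=0, v_2(b)=-2; units ≡ 5, 5 (mod 8); ε·ε+αω+βω = 0·0+0·1+-2·1 ≡ 0  ⇒  (a,b)_2 = +1.
v=11: a=11^2·(≡5), b=11^2·(≡6) mod 11; (5|11)=+1, (6|11)=-1; (−1)^{2·2·5}·(+1)^2·(-1)^2 = +1.
Ram(5, -93955) = {23, 43}; no ℚ_23-point on the conic.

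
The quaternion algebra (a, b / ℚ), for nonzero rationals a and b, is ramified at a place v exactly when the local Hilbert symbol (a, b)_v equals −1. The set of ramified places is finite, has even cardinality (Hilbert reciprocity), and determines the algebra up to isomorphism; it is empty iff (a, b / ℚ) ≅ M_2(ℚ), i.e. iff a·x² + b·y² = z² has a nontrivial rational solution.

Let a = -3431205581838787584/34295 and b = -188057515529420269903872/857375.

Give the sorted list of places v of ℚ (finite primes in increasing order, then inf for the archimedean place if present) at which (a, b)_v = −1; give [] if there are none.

[3, 5, 13, 17, 31, inf]

Mod squares: a ≡ -114855, b ≡ -9690. Check v ∈ {∞, 2, 3, 5, 13, 17, 19, 31}.
v=19: a=19^-3·(≡17), b=19^-3·(≡15) mod 19; (17|19)=+1, (15|19)=-1; (−1)^{-3·-3·9}·(+1)^-3·(-1)^-3 = +1.
v=5: a=5^-1·(≡4), b=5^-3·(≡2) mod 5; (4|5)=+1, (2|5)=-1; (−1)^{-1·-3·2}·(+1)^-3·(-1)^-1 = -1.
v=31: a=31^3·(≡13), b=31^4·(≡3) mod 31; (13|31)=-1, (3|31)=-1; (−1)^{3·4·15}·(-1)^4·(-1)^3 = -1.
v=2: v_2(a)=10, v_2(b)=13; units ≡ 1, 3 (mod 8); ε·ε+αω+βω = 0·1+10·1+13·0 ≡ 0  ⇒  (a,b)_2 = +1.
v=17: a=17^2·(≡11), b=17^3·(≡13) mod 17; (11|17)=-1, (13|17)=+1; (−1)^{2·3·8}·(-1)^3·(+1)^2 = -1.
v=13: a=13^3·(≡11), b=13^4·(≡8) mod 13; (11|13)=-1, (8|13)=-1; (−1)^{3·4·6}·(-1)^4·(-1)^3 = -1.
v=∞: -114855 < 0 and -9690 < 0  ⇒  (a,b)_∞ = -1.
v=3: a=3^11·(≡1), b=3^11·(≡1) mod 3; (1|3)=+1, (1|3)=+1; (−1)^{11·11·1}·(+1)^11·(+1)^11 = -1.
|Ram(-114855, -9690)| = 6, even; anisotropic at {3, 5, 13, 17, 31, ∞}.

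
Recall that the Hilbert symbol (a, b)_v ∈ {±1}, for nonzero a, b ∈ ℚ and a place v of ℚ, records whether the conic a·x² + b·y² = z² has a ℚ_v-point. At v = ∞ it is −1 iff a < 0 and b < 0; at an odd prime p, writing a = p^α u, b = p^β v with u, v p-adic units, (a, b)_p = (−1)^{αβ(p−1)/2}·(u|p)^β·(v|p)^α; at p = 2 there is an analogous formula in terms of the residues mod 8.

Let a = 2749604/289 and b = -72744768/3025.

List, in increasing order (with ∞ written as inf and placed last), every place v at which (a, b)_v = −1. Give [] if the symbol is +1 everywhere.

(a, b) ≡ (5681, -437) mod (ℚ^×)²; places V = {2, 3, 5, 11, 13, 17, 19, 23, ∞}.
(a,b)_∞: sgn(5681)=+, sgn(-437)=−, so +1.
(a,b)_11: α=2, u≡3; β=-2, v≡1 (mod 11); (3|11)=+1, (1|11)=+1; sign (−1)^0·+1^-2·+1^2 = +1.
(a,b)_17: α=-2, u≡7; β=2, v≡10 (mod 17); (7|17)=-1, (10|17)=-1; sign (−1)^0·-1^2·-1^-2 = +1.
(a,b)_5: α=0, u≡1; β=-2, v≡2 (mod 5); (1|5)=+1, (2|5)=-1; sign (−1)^0·+1^-2·-1^0 = +1.
(a,b)_2: α=2, β=6; u≡1, v≡3 (mod 8); ε(u)ε(v)=0·1, αω(v)=2·1, βω(u)=6·0; sum ≡ 0  ⇒  +1.
(a,b)_23: α=1, u≡19; β=1, v≡12 (mod 23); (19|23)=-1, (12|23)=+1; sign (−1)^1·-1^1·+1^1 = +1.
(a,b)_3: α=0, u≡2; β=2, v≡1 (mod 3); (2|3)=-1, (1|3)=+1; sign (−1)^0·-1^2·+1^0 = +1.
(a,b)_19: α=1, u≡3; β=1, v≡14 (mod 19); (3|19)=-1, (14|19)=-1; sign (−1)^1·-1^1·-1^1 = -1.
(a,b)_13: α=1, u≡8; β=0, v≡11 (mod 13); (8|13)=-1, (11|13)=-1; sign (−1)^0·-1^0·-1^1 = -1.
Ram(5681, -437) = {13, 19}; no ℚ_13-point on the conic.

[13, 19]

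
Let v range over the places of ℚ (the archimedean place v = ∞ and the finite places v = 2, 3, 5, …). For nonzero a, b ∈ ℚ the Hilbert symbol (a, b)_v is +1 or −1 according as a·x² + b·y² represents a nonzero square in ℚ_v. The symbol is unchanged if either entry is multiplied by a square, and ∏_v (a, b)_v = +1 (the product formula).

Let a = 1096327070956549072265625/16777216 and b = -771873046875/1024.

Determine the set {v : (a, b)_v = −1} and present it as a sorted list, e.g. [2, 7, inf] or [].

[7, 17]

Mod squares: a ≡ 41, b ≡ -24395. Check v ∈ {∞, 2, 3, 5, 7, 11, 13, 17, 41}.
v=5: a=5^14·(≡1), b=5^9·(≡4) mod 5; (1|5)=+1, (4|5)=+1; (−1)^{14·9·2}·(+1)^9·(+1)^14 = +1.
v=17: a=17^2·(≡5), b=17^1·(≡10) mod 17; (5|17)=-1, (10|17)=-1; (−1)^{2·1·8}·(-1)^1·(-1)^2 = -1.
v=11: a=11^2·(≡2), b=11^0·(≡4) mod 11; (2|11)=-1, (4|11)=+1; (−1)^{2·0·5}·(-1)^0·(+1)^2 = +1.
v=13: a=13^2·(≡5), b=13^0·(≡7) mod 13; (5|13)=-1, (7|13)=-1; (−1)^{2·0·6}·(-1)^0·(-1)^2 = +1.
v=7: a=7^2·(≡3), b=7^1·(≡1) mod 7; (3|7)=-1, (1|7)=+1; (−1)^{2·1·3}·(-1)^1·(+1)^2 = -1.
v=∞: 41 > 0 and -24395 < 0  ⇒  (a,b)_∞ = +1.
v=3: a=3^2·(≡2), b=3^4·(≡1) mod 3; (2|3)=-1, (1|3)=+1; (−1)^{2·4·1}·(-1)^4·(+1)^2 = +1.
v=41: a=41^3·(≡39), b=41^1·(≡32) mod 41; (39|41)=+1, (32|41)=+1; (−1)^{3·1·20}·(+1)^1·(+1)^3 = +1.
v=2: v_2(a)=-24, v_2(b)=-10; units ≡ 1, 5 (mod 8); ε·ε+αω+βω = 0·0+-24·1+-10·0 ≡ 0  ⇒  (a,b)_2 = +1.
(41, -24395 / ℚ) ramifies at {7, 17}: a division algebra.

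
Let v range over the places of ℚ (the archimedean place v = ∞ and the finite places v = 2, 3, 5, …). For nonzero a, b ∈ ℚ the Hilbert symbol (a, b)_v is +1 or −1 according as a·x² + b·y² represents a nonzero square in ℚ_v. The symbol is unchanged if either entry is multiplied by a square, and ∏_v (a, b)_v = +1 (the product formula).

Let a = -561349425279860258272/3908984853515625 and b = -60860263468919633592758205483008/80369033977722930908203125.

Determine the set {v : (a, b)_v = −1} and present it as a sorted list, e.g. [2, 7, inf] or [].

Mod squares: a ≡ -238, b ≡ -10. Check v ∈ {∞, 2, 3, 5, 7, 11, 13, 17, 19, 29}.
v=∞: -238 < 0 and -10 < 0  ⇒  (a,b)_∞ = -1.
v=11: a=11^6·(≡5), b=11^8·(≡9) mod 11; (5|11)=+1, (9|11)=+1; (−1)^{6·8·5}·(+1)^8·(+1)^6 = +1.
v=29: a=29^4·(≡25), b=29^4·(≡8) mod 29; (25|29)=+1, (8|29)=-1; (−1)^{4·4·14}·(+1)^4·(-1)^4 = +1.
v=19: a=19^-2·(≡16), b=19^-4·(≡16) mod 19; (16|19)=+1, (16|19)=+1; (−1)^{-2·-4·9}·(+1)^-4·(+1)^-2 = +1.
v=17: a=17^1·(≡7), b=17^2·(≡5) mod 17; (7|17)=-1, (5|17)=-1; (−1)^{1·2·8}·(-1)^2·(-1)^1 = -1.
v=2: v_2(a)=5, v_2(b)=11; units ≡ 1, 3 (mod 8); ε·ε+αω+βω = 0·1+5·1+11·0 ≡ 1  ⇒  (a,b)_2 = -1.
v=5: a=5^-10·(≡2), b=5^-17·(≡2) mod 5; (2|5)=-1, (2|5)=-1; (−1)^{-10·-17·2}·(-1)^-17·(-1)^-10 = -1.
v=3: a=3^-8·(≡2), b=3^-14·(≡2) mod 3; (2|3)=-1, (2|3)=-1; (−1)^{-8·-14·1}·(-1)^-14·(-1)^-8 = +1.
v=13: a=13^-2·(≡3), b=13^-2·(≡12) mod 13; (3|13)=+1, (12|13)=+1; (−1)^{-2·-2·6}·(+1)^-2·(+1)^-2 = +1.
v=7: a=7^7·(≡1), b=7^14·(≡1) mod 7; (1|7)=+1, (1|7)=+1; (−1)^{7·14·3}·(+1)^14·(+1)^7 = +1.
(-238, -10 / ℚ) ramifies at {2, 5, 17, ∞}: a division algebra.

[2, 5, 17, inf]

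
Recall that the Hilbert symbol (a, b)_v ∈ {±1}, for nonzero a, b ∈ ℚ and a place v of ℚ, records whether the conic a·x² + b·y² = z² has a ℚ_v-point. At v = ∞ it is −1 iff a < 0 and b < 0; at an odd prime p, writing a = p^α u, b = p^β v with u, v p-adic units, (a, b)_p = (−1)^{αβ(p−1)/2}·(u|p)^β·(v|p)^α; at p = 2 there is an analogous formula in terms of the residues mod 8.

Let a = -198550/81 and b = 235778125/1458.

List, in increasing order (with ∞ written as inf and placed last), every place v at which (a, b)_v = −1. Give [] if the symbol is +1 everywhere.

Mod squares: a ≡ -22, b ≡ 2090. Check v ∈ {∞, 2, 3, 5, 11, 19}.
v=5: a=5^2·(≡3), b=5^5·(≡3) mod 5; (3|5)=-1, (3|5)=-1; (−1)^{2·5·2}·(-1)^5·(-1)^2 = -1.
v=∞: -22 < 0 and 2090 > 0  ⇒  (a,b)_∞ = +1.
v=3: a=3^-4·(≡2), b=3^-6·(≡2) mod 3; (2|3)=-1, (2|3)=-1; (−1)^{-4·-6·1}·(-1)^-6·(-1)^-4 = +1.
v=2: v_2(a)=1, v_2(b)=-1; units ≡ 5, 5 (mod 8); ε·ε+αω+βω = 0·0+1·1+-1·1 ≡ 0  ⇒  (a,b)_2 = +1.
v=11: a=11^1·(≡3), b=11^1·(≡1) mod 11; (3|11)=+1, (1|11)=+1; (−1)^{1·1·5}·(+1)^1·(+1)^1 = -1.
v=19: a=19^2·(≡4), b=19^3·(≡3) mod 19; (4|19)=+1, (3|19)=-1; (−1)^{2·3·9}·(+1)^3·(-1)^2 = +1.
(-22, 2090 / ℚ) ramifies at {5, 11}: a division algebra.

[5, 11]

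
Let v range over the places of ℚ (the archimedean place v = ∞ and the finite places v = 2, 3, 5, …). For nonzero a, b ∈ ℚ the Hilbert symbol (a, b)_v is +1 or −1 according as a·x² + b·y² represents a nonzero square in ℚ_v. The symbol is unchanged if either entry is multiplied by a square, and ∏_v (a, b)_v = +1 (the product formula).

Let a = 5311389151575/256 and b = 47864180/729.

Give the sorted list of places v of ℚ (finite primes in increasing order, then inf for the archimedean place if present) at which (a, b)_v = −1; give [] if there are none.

Mod squares: a ≡ 663, b ≡ 5. Check v ∈ {∞, 2, 3, 5, 7, 13, 17}.
v=13: a=13^3·(≡3), b=13^2·(≡2) mod 13; (3|13)=+1, (2|13)=-1; (−1)^{3·2·6}·(+1)^2·(-1)^3 = -1.
v=2: v_2(a)=-8, v_2(b)=2; units ≡ 7, 5 (mod 8); ε·ε+αω+βω = 1·0+-8·1+2·0 ≡ 0  ⇒  (a,b)_2 = +1.
v=17: a=17^3·(≡6), b=17^2·(≡14) mod 17; (6|17)=-1, (14|17)=-1; (−1)^{3·2·8}·(-1)^2·(-1)^3 = -1.
v=3: a=3^9·(≡2), b=3^-6·(≡2) mod 3; (2|3)=-1, (2|3)=-1; (−1)^{9·-6·1}·(-1)^-6·(-1)^9 = -1.
v=7: a=7^0·(≡6), b=7^2·(≡5) mod 7; (6|7)=-1, (5|7)=-1; (−1)^{0·2·3}·(-1)^2·(-1)^0 = +1.
v=∞: 663 > 0 and 5 > 0  ⇒  (a,b)_∞ = +1.
v=5: a=5^2·(≡3), b=5^1·(≡4) mod 5; (3|5)=-1, (4|5)=+1; (−1)^{2·1·2}·(-1)^1·(+1)^2 = -1.
Ram(663, 5) = {3, 5, 13, 17}; no ℚ_3-point on the conic.

[3, 5, 13, 17]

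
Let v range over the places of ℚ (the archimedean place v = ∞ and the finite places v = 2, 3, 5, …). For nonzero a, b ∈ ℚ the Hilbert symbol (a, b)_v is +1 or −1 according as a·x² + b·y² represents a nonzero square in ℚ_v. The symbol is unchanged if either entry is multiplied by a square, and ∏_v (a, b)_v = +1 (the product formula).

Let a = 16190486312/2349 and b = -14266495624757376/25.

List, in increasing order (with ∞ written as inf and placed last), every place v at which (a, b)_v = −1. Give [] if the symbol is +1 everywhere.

[17, 29]

Mod squares: a ≡ 163618, b ≡ -420546. Check v ∈ {∞, 2, 3, 5, 7, 11, 13, 17, 19, 23, 29, 31}.
v=17: a=17^0·(≡10), b=17^1·(≡12) mod 17; (10|17)=-1, (12|17)=-1; (−1)^{0·1·8}·(-1)^1·(-1)^0 = -1.
v=3: a=3^-4·(≡1), b=3^1·(≡2) mod 3; (1|3)=+1, (2|3)=-1; (−1)^{-4·1·1}·(+1)^1·(-1)^-4 = +1.
v=∞: 163618 > 0 and -420546 < 0  ⇒  (a,b)_∞ = +1.
v=31: a=31^1·(≡16), b=31^1·(≡3) mod 31; (16|31)=+1, (3|31)=-1; (−1)^{1·1·15}·(+1)^1·(-1)^1 = +1.
v=5: a=5^0·(≡3), b=5^-2·(≡4) mod 5; (3|5)=-1, (4|5)=+1; (−1)^{0·-2·2}·(-1)^-2·(+1)^0 = +1.
v=23: a=23^0·(≡19), b=23^2·(≡3) mod 23; (19|23)=-1, (3|23)=+1; (−1)^{0·2·11}·(-1)^2·(+1)^0 = +1.
v=7: a=7^3·(≡4), b=7^3·(≡6) mod 7; (4|7)=+1, (6|7)=-1; (−1)^{3·3·3}·(+1)^3·(-1)^3 = +1.
v=13: a=13^1·(≡6), b=13^2·(≡10) mod 13; (6|13)=-1, (10|13)=+1; (−1)^{1·2·6}·(-1)^2·(+1)^1 = +1.
v=2: v_2(a)=3, v_2(b)=7; units ≡ 1, 7 (mod 8); ε·ε+αω+βω = 0·1+3·0+7·0 ≡ 0  ⇒  (a,b)_2 = +1.
v=29: a=29^-1·(≡22), b=29^0·(≡12) mod 29; (22|29)=+1, (12|29)=-1; (−1)^{-1·0·14}·(+1)^0·(-1)^-1 = -1.
v=19: a=19^0·(≡4), b=19^1·(≡7) mod 19; (4|19)=+1, (7|19)=+1; (−1)^{0·1·9}·(+1)^1·(+1)^0 = +1.
v=11: a=11^4·(≡4), b=11^2·(≡8) mod 11; (4|11)=+1, (8|11)=-1; (−1)^{4·2·5}·(+1)^2·(-1)^4 = +1.
(163618, -420546 / ℚ) ramifies at {17, 29}: a division algebra.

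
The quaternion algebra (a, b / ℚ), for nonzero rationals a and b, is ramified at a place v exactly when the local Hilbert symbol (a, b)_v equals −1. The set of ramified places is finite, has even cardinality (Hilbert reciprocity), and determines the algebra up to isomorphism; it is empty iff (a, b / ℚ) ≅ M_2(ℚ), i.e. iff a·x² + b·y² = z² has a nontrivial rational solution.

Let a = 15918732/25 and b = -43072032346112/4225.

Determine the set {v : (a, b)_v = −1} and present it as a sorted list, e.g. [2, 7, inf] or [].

(a, b) ≡ (323, -17) mod (ℚ^×)²; places V = {2, 3, 5, 7, 11, 13, 17, 19, 37, ∞}.
(a,b)_11: α=0, u≡9; β=2, v≡5 (mod 11); (9|11)=+1, (5|11)=+1; sign (−1)^0·+1^2·+1^0 = +1.
(a,b)_∞: sgn(323)=+, sgn(-17)=−, so +1.
(a,b)_2: α=2, β=12; u≡3, v≡7 (mod 8); ε(u)ε(v)=1·1, αω(v)=2·0, βω(u)=12·1; sum ≡ 1  ⇒  -1.
(a,b)_37: α=2, u≡30; β=0, v≡14 (mod 37); (30|37)=+1, (14|37)=-1; sign (−1)^0·+1^0·-1^2 = +1.
(a,b)_19: α=1, u≡7; β=2, v≡18 (mod 19); (7|19)=+1, (18|19)=-1; sign (−1)^0·+1^2·-1^1 = -1.
(a,b)_17: α=1, u≡13; β=3, v≡2 (mod 17); (13|17)=+1, (2|17)=+1; sign (−1)^0·+1^3·+1^1 = +1.
(a,b)_3: α=2, u≡2; β=0, v≡1 (mod 3); (2|3)=-1, (1|3)=+1; sign (−1)^0·-1^0·+1^2 = +1.
(a,b)_5: α=-2, u≡2; β=-2, v≡2 (mod 5); (2|5)=-1, (2|5)=-1; sign (−1)^0·-1^-2·-1^-2 = +1.
(a,b)_13: α=0, u≡2; β=-2, v≡3 (mod 13); (2|13)=-1, (3|13)=+1; sign (−1)^0·-1^-2·+1^0 = +1.
(a,b)_7: α=0, u≡1; β=2, v≡2 (mod 7); (1|7)=+1, (2|7)=+1; sign (−1)^0·+1^2·+1^0 = +1.
Ram(323, -17) = {2, 19}; no ℚ_2-point on the conic.

[2, 19]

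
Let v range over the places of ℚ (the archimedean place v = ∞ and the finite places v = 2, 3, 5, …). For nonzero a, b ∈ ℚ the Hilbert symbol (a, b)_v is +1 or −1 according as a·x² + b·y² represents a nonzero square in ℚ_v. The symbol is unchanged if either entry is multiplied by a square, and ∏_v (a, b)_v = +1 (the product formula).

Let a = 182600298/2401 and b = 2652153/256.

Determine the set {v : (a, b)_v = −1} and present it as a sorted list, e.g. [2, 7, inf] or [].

[3, 7, 17, 19]

Mod squares: a ≡ 56202, b ≡ 9177. Check v ∈ {∞, 2, 3, 7, 17, 19, 23, 29}.
v=∞: 56202 > 0 and 9177 > 0  ⇒  (a,b)_∞ = +1.
v=7: a=7^-4·(≡6), b=7^1·(≡1) mod 7; (6|7)=-1, (1|7)=+1; (−1)^{-4·1·3}·(-1)^1·(+1)^-4 = -1.
v=29: a=29^1·(≡25), b=29^0·(≡20) mod 29; (25|29)=+1, (20|29)=+1; (−1)^{1·0·14}·(+1)^0·(+1)^1 = +1.
v=19: a=19^3·(≡14), b=19^1·(≡12) mod 19; (14|19)=-1, (12|19)=-1; (−1)^{3·1·9}·(-1)^1·(-1)^3 = -1.
v=17: a=17^1·(≡4), b=17^2·(≡14) mod 17; (4|17)=+1, (14|17)=-1; (−1)^{1·2·8}·(+1)^2·(-1)^1 = -1.
v=3: a=3^3·(≡2), b=3^1·(≡2) mod 3; (2|3)=-1, (2|3)=-1; (−1)^{3·1·1}·(-1)^1·(-1)^3 = -1.
v=23: a=23^0·(≡1), b=23^1·(≡4) mod 23; (1|23)=+1, (4|23)=+1; (−1)^{0·1·11}·(+1)^1·(+1)^0 = +1.
v=2: v_2(a)=1, v_2(b)=-8; units ≡ 5, 1 (mod 8); ε·ε+αω+βω = 0·0+1·0+-8·1 ≡ 0  ⇒  (a,b)_2 = +1.
Ram(56202, 9177) = {3, 7, 17, 19}; no ℚ_3-point on the conic.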